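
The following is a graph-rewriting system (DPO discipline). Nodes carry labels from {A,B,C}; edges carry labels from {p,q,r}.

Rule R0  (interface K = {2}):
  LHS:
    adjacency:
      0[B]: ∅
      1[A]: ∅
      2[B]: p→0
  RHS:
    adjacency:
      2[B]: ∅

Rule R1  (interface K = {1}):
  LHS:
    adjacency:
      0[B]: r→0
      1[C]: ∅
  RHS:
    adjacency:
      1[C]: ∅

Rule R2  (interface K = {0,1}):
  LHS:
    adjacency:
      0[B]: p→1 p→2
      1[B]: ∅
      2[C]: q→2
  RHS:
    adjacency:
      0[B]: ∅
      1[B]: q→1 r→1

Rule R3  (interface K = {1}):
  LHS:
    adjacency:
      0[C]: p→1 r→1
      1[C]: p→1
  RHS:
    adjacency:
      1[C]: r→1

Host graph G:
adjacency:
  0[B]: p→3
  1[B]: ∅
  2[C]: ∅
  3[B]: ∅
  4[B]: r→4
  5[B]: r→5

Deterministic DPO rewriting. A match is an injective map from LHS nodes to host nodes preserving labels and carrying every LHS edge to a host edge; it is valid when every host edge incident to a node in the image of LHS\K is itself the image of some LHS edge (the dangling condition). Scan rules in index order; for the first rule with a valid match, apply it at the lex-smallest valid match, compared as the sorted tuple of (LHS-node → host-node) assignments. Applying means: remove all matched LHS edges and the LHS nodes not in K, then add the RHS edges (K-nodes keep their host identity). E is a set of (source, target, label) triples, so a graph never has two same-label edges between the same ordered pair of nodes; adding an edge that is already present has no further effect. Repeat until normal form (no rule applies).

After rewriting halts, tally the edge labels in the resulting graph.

Answer: p:1

Steps:
[0] host  ⇒  6 nodes, 3 edges  {0-p->3 4-r->4 5-r->5}
[1] R1 @ {0↦4, 1↦2}  ⇒  5 nodes, 2 edges  {0-p->3 5-r->5}
[2] R1 @ {0↦5, 1↦2}  ⇒  4 nodes, 1 edges  {0-p->3}
halt: no rule applies after step 2
NF edges: [(0, 3, 'p')]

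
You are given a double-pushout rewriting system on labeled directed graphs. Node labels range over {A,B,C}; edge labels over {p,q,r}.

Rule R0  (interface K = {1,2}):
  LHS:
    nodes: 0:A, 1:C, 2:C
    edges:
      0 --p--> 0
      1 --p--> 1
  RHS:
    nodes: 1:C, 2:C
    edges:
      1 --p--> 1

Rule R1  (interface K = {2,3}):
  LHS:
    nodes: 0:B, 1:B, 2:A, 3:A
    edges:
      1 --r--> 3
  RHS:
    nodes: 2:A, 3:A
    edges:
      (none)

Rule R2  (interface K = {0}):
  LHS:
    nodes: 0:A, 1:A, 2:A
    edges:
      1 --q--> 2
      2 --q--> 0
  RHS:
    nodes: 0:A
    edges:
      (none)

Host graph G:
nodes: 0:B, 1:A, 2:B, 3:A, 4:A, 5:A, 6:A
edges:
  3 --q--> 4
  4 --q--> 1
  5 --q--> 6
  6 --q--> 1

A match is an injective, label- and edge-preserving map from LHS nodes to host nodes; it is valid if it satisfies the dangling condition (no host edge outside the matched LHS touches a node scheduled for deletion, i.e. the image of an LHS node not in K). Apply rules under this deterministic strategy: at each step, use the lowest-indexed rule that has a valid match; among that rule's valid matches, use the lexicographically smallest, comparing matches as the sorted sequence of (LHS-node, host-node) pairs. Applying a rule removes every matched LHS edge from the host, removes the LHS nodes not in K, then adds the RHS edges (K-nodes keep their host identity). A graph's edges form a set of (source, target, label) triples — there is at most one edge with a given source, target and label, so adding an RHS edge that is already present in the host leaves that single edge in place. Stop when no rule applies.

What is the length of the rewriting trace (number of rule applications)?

Answer: 2

Rewrite trace:
[0] host  ⇒  7 nodes, 4 edges  {3-q->4 4-q->1 5-q->6 6-q->1}
[1] R2 @ {0↦1, 1↦3, 2↦4}  ⇒  5 nodes, 2 edges  {5-q->6 6-q->1}
[2] R2 @ {0↦1, 1↦5, 2↦6}  ⇒  3 nodes, 0 edges  {∅}
normal form: no rule applies after step 2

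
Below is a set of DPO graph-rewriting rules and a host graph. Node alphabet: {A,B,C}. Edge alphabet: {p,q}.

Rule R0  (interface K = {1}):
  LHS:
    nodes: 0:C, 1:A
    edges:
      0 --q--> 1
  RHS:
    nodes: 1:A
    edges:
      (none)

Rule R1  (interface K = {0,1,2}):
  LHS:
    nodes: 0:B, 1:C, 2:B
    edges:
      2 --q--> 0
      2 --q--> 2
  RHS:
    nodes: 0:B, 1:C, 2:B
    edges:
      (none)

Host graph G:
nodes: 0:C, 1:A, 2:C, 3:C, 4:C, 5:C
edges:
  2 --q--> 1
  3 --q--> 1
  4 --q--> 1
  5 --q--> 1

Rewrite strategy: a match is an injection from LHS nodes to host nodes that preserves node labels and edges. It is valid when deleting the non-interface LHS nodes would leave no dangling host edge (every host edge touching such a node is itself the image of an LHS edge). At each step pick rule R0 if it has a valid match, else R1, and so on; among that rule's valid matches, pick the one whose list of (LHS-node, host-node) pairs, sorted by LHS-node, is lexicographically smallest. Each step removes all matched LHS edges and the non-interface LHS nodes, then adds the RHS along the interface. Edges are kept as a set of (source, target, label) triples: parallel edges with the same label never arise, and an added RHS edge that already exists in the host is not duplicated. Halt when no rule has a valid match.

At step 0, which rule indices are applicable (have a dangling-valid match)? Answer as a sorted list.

R0: 4 valid matches — {0↦2, 1↦1}, {0↦3, 1↦1}, {0↦4, 1↦1} (+1 more)
R1: no valid match — LHS pattern not found

Answer: [R0]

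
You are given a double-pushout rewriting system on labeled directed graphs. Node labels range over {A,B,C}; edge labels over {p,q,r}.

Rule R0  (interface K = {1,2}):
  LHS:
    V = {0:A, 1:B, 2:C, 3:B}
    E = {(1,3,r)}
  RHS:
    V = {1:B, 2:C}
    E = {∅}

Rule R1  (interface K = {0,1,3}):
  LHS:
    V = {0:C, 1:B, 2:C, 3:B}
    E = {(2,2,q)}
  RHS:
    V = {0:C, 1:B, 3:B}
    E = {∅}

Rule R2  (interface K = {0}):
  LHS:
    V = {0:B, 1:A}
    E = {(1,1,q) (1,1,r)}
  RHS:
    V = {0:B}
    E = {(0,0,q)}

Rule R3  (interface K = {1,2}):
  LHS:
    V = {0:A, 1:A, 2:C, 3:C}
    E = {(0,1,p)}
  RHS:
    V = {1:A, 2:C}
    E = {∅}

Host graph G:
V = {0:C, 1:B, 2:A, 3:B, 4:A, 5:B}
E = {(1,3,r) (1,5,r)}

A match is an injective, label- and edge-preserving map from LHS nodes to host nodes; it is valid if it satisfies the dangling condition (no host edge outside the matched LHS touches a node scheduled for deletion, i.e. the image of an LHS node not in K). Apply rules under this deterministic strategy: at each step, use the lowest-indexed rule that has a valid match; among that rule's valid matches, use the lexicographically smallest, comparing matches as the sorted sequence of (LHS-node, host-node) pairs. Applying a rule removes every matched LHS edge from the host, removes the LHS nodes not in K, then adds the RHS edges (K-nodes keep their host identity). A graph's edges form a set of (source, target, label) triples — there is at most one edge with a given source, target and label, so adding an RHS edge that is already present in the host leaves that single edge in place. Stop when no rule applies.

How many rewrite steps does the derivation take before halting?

initial: |V|=6 |E|=2  E = 1-r->3 1-r->5
step 1: apply R0 at {0↦2, 1↦1, 2↦0, 3↦3}  → |V|=4 |E|=1  E = 1-r->5
step 2: apply R0 at {0↦4, 1↦1, 2↦0, 3↦5}  → |V|=2 |E|=0  E = ∅
final graph: no rule applies after step 2

Answer: 2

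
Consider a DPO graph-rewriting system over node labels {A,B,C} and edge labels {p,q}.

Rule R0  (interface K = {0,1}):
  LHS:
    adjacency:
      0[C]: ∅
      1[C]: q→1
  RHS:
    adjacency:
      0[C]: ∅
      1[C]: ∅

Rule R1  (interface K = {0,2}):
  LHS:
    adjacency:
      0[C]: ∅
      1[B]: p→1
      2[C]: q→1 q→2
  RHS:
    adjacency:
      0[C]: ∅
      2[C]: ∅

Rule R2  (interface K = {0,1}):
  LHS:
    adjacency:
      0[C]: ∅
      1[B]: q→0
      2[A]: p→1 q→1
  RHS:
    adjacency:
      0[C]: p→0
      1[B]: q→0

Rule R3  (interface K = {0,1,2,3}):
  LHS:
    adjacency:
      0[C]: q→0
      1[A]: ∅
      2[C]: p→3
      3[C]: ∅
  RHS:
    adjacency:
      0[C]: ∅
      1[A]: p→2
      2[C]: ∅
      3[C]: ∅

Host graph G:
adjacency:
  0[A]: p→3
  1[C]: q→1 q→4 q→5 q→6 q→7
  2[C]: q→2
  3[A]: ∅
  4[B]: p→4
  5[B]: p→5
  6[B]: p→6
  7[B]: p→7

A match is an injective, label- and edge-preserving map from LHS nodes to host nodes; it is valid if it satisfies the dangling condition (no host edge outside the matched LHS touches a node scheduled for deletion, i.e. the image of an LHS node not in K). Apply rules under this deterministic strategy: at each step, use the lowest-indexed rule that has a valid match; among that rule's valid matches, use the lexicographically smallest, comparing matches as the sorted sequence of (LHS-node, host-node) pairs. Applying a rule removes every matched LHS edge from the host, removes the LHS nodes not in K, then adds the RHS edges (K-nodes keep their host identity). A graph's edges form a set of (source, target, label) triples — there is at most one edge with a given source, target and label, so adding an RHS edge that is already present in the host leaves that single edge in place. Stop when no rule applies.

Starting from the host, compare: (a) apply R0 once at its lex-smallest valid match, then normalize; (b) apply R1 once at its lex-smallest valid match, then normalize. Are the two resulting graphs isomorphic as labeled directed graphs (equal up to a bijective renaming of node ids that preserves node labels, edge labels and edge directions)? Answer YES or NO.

branch R0-first: apply at {0↦1, 1↦2} → |E|=10, then 1 more step(s) → NF |V|=8 |E|=9 V={0:A, 1:C, 2:C, 3:A, 4:B, 5:B, 6:B, 7:B} E=0-p->3 1-q->4 1-q->5 1-q->6 1-q->7 4-p->4 5-p->5 6-p->6 7-p->7
branch R1-first: apply at {0↦2, 1↦4, 2↦1} → |E|=8, then 1 more step(s) → NF |V|=7 |E|=7 V={0:A, 1:C, 2:C, 3:A, 5:B, 6:B, 7:B} E=0-p->3 1-q->5 1-q->6 1-q->7 5-p->5 6-p->6 7-p->7
graphs not isomorphic

Answer: NO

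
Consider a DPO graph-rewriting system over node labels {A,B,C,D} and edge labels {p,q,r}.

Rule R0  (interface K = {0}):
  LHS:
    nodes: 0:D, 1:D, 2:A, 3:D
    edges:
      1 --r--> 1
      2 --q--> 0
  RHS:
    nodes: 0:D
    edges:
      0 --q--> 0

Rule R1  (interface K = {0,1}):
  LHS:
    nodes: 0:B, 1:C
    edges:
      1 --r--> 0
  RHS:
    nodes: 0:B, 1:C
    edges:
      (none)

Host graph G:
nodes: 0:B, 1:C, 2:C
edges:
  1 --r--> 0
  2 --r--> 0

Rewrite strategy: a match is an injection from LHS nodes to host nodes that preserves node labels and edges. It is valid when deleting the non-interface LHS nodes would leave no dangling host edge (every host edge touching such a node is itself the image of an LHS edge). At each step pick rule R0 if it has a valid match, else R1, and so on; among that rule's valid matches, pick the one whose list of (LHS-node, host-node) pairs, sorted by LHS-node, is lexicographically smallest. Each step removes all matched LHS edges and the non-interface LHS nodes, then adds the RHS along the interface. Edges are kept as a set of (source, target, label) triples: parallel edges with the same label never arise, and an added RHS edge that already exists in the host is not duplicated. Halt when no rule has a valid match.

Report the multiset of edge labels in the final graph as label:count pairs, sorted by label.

Answer: (no edges)

Derivation:
start.  V:3 E:2  edges: 1-r->0 2-r->0
1. fire R1 via {0↦0, 1↦1}  →  V:3 E:1  edges: 2-r->0
2. fire R1 via {0↦0, 1↦2}  →  V:3 E:0  edges: ∅
final graph: no rule applies after step 2
NF edges: []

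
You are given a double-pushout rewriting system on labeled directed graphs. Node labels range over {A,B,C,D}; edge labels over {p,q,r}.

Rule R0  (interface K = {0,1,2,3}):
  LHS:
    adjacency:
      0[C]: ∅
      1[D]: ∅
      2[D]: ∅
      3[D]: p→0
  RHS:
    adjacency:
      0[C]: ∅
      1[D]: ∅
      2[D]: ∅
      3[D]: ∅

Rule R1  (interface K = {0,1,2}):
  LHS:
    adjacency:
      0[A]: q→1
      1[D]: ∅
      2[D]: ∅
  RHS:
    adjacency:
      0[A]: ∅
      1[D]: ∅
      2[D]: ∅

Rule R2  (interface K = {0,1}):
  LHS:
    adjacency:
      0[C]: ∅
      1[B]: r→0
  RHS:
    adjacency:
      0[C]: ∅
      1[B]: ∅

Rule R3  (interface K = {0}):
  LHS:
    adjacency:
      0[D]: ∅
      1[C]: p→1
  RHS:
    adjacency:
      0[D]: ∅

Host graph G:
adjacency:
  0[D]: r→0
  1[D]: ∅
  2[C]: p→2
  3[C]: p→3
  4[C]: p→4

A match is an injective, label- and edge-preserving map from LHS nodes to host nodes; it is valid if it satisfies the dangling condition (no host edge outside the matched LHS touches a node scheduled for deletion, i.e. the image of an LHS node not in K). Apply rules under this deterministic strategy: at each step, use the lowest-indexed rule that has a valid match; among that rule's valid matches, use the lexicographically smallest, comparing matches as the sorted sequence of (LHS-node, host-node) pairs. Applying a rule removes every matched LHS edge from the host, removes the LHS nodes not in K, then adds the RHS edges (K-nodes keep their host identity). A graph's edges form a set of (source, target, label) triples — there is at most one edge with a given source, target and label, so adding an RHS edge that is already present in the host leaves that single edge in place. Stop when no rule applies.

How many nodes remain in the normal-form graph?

Answer: 2

Derivation:
[0] host  ⇒  5 nodes, 4 edges  {0-r->0 2-p->2 3-p->3 4-p->4}
[1] R3 @ {0↦0, 1↦2}  ⇒  4 nodes, 3 edges  {0-r->0 3-p->3 4-p->4}
[2] R3 @ {0↦0, 1↦3}  ⇒  3 nodes, 2 edges  {0-r->0 4-p->4}
[3] R3 @ {0↦0, 1↦4}  ⇒  2 nodes, 1 edges  {0-r->0}
normal form: no rule applies after step 3
NF nodes: {0:D, 1:D}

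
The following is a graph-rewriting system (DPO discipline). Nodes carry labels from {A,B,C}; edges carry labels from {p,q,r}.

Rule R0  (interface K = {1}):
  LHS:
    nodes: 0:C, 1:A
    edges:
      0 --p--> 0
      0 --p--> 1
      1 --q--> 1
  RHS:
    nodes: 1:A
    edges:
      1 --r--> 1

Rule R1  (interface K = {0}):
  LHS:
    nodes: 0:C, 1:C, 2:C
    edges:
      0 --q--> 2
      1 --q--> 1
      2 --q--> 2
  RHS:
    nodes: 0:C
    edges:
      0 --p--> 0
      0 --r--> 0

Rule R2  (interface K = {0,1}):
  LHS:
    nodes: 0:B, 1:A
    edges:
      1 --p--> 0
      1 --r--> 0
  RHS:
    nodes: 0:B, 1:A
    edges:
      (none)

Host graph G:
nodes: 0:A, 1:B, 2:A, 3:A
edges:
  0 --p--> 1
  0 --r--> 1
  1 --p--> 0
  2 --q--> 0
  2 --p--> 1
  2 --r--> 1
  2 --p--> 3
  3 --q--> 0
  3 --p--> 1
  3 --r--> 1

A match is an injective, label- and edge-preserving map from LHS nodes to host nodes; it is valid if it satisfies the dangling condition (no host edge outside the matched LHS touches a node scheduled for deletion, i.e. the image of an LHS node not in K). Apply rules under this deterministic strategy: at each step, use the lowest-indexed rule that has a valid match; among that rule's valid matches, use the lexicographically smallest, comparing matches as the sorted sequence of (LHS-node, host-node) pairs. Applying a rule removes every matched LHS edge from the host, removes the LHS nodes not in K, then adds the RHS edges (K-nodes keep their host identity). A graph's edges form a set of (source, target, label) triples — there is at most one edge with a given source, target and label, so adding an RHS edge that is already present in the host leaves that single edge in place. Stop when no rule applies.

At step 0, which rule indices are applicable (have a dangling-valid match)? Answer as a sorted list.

R0: no valid match — LHS pattern not found
R1: no valid match — LHS pattern not found
R2: 3 valid matches — {0↦1, 1↦0}, {0↦1, 1↦2}, {0↦1, 1↦3}

Answer: [R2]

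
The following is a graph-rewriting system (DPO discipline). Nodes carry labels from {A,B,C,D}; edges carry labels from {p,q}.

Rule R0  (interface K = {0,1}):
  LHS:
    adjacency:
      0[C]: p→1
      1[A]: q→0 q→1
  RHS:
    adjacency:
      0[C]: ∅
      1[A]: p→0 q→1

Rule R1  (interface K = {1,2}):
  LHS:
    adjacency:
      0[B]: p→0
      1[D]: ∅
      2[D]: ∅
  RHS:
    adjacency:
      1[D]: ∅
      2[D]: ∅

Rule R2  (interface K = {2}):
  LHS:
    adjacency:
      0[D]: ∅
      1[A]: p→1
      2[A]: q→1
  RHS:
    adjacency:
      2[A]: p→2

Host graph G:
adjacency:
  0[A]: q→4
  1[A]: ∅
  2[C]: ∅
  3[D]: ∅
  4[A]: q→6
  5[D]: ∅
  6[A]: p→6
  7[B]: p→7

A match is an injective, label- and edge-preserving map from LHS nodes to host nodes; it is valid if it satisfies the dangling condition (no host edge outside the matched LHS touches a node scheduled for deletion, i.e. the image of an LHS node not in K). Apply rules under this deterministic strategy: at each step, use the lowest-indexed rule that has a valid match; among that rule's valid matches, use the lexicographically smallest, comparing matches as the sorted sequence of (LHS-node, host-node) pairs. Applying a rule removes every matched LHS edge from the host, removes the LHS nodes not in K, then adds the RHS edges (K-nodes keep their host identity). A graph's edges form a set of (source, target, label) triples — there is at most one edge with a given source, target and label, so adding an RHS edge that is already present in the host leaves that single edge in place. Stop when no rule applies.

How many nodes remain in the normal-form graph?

start.  V:8 E:4  edges: 0-q->4 4-q->6 6-p->6 7-p->7
1. fire R1 via {0↦7, 1↦3, 2↦5}  →  V:7 E:3  edges: 0-q->4 4-q->6 6-p->6
2. fire R2 via {0↦3, 1↦6, 2↦4}  →  V:5 E:2  edges: 0-q->4 4-p->4
3. fire R2 via {0↦5, 1↦4, 2↦0}  →  V:3 E:1  edges: 0-p->0
final graph: no rule applies after step 3
NF nodes: {0:A, 1:A, 2:C}

Answer: 3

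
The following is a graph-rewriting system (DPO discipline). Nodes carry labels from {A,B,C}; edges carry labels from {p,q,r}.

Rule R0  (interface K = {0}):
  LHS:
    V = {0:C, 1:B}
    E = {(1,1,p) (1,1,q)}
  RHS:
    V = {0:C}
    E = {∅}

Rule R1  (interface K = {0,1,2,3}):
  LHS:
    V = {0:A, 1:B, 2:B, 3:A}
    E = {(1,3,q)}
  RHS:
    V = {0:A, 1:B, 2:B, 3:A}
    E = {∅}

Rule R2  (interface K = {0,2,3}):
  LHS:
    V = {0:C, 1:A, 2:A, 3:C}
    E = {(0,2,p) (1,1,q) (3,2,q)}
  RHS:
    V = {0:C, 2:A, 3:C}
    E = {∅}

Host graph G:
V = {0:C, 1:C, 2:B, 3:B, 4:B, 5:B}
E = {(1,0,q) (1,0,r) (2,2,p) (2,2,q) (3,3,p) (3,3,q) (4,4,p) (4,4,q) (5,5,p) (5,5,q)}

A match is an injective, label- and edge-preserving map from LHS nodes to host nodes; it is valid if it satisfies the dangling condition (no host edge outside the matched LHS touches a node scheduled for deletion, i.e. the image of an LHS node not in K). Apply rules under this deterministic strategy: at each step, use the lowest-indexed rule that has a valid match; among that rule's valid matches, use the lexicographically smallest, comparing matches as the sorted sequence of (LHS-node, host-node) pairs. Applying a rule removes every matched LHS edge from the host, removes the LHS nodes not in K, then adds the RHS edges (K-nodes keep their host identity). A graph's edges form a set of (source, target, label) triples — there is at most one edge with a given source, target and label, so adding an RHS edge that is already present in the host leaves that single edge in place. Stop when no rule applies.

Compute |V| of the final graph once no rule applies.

[0] host  ⇒  6 nodes, 10 edges  {1-q->0 1-r->0 2-p->2 2-q->2 3-p->3 3-q->3 4-p->4 4-q->4 5-p->5 5-q->5}
[1] R0 @ {0↦0, 1↦2}  ⇒  5 nodes, 8 edges  {1-q->0 1-r->0 3-p->3 3-q->3 4-p->4 4-q->4 5-p->5 5-q->5}
[2] R0 @ {0↦0, 1↦3}  ⇒  4 nodes, 6 edges  {1-q->0 1-r->0 4-p->4 4-q->4 5-p->5 5-q->5}
[3] R0 @ {0↦0, 1↦4}  ⇒  3 nodes, 4 edges  {1-q->0 1-r->0 5-p->5 5-q->5}
[4] R0 @ {0↦0, 1↦5}  ⇒  2 nodes, 2 edges  {1-q->0 1-r->0}
halt: no rule applies after step 4
NF nodes: {0:C, 1:C}

Answer: 2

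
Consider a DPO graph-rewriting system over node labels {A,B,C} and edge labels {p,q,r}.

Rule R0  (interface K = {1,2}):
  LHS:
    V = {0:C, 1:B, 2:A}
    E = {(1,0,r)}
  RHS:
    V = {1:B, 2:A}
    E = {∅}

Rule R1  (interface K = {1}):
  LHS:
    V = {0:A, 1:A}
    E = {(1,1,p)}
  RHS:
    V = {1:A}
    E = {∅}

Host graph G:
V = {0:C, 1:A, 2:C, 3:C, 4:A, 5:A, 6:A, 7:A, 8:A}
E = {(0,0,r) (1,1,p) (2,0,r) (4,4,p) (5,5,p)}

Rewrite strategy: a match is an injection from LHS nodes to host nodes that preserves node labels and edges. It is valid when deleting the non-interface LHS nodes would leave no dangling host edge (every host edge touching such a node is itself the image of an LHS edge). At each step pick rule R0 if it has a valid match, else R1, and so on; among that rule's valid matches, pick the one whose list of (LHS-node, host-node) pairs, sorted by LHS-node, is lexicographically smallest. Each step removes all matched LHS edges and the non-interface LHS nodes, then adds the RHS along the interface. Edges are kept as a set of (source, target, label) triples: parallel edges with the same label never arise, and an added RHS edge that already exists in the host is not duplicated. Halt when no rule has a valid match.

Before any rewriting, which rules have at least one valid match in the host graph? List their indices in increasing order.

R0: no valid match — LHS pattern not found
R1: 9 valid matches — {0↦6, 1↦1}, {0↦6, 1↦4}, {0↦6, 1↦5} (+6 more)

Answer: [R1]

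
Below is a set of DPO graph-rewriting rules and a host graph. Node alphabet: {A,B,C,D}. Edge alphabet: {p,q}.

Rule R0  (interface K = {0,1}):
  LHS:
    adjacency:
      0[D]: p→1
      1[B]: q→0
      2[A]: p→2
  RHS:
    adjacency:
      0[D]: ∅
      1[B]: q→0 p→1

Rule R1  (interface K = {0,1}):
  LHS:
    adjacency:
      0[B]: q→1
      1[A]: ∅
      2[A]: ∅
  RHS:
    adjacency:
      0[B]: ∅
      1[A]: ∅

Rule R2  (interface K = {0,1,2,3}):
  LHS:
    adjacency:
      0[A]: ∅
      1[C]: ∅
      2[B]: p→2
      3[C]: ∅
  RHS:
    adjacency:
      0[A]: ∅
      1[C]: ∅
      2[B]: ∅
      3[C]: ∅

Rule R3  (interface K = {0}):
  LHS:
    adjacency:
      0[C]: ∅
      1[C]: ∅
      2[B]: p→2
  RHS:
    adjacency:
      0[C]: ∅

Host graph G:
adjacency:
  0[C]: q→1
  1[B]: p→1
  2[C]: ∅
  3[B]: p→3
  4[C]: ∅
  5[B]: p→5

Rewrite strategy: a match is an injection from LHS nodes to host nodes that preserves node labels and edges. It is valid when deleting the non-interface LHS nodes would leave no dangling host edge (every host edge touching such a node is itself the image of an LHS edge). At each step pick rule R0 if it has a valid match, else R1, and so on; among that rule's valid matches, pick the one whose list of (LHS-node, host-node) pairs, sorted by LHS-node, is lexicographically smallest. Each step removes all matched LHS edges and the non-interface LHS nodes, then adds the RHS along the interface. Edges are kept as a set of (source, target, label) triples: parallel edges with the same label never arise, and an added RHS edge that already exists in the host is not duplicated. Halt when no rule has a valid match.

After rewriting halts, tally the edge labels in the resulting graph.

Answer: p:1 q:1

Steps:
initial: |V|=6 |E|=4  E = 0-q->1 1-p->1 3-p->3 5-p->5
step 1: apply R3 at {0↦0, 1↦2, 2↦3}  → |V|=4 |E|=3  E = 0-q->1 1-p->1 5-p->5
step 2: apply R3 at {0↦0, 1↦4, 2↦5}  → |V|=2 |E|=2  E = 0-q->1 1-p->1
halt: no rule applies after step 2
NF edges: [(0, 1, 'q'), (1, 1, 'p')]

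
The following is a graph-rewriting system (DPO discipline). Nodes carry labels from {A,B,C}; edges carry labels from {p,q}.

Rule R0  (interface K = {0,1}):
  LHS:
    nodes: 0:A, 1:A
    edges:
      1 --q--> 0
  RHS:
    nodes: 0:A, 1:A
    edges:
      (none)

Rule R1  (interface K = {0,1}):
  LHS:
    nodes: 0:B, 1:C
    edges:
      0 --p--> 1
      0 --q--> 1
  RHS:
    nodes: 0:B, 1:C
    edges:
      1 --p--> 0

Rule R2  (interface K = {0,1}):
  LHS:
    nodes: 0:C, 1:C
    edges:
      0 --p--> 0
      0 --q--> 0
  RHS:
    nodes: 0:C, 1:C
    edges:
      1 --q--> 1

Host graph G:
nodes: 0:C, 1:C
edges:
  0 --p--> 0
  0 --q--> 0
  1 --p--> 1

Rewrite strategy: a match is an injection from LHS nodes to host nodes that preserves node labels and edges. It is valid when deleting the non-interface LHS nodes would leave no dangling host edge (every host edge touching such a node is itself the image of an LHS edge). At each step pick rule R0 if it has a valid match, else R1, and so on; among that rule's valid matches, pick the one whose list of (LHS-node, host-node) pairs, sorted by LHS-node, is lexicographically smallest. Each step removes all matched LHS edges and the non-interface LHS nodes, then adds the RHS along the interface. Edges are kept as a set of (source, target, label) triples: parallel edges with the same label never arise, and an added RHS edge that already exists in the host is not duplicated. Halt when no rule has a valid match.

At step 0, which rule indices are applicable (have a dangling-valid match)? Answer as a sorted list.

R0: no valid match — LHS pattern not found
R1: no valid match — LHS pattern not found
R2: 1 valid match — {0↦0, 1↦1}

Answer: [R2]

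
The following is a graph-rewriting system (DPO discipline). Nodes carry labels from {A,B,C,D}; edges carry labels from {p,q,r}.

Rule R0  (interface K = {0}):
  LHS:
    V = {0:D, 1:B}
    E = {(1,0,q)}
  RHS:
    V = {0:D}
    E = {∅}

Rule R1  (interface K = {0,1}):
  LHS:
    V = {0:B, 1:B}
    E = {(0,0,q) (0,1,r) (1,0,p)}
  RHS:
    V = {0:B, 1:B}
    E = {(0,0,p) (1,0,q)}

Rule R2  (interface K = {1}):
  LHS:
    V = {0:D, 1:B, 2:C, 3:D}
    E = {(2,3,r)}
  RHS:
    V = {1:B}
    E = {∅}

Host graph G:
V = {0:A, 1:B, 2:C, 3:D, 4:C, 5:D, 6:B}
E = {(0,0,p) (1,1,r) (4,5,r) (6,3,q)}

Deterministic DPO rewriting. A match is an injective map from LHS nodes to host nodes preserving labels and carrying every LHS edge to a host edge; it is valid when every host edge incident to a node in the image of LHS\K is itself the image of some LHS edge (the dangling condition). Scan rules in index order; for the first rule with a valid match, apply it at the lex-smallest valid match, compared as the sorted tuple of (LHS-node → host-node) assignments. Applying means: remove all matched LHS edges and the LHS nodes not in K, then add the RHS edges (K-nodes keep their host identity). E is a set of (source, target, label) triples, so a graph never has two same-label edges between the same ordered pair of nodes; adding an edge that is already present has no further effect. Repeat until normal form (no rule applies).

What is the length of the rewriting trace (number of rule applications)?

start.  V:7 E:4  edges: 0-p->0 1-r->1 4-r->5 6-q->3
1. fire R0 via {0↦3, 1↦6}  →  V:6 E:3  edges: 0-p->0 1-r->1 4-r->5
2. fire R2 via {0↦3, 1↦1, 2↦4, 3↦5}  →  V:3 E:2  edges: 0-p->0 1-r->1
halt: no rule applies after step 2

Answer: 2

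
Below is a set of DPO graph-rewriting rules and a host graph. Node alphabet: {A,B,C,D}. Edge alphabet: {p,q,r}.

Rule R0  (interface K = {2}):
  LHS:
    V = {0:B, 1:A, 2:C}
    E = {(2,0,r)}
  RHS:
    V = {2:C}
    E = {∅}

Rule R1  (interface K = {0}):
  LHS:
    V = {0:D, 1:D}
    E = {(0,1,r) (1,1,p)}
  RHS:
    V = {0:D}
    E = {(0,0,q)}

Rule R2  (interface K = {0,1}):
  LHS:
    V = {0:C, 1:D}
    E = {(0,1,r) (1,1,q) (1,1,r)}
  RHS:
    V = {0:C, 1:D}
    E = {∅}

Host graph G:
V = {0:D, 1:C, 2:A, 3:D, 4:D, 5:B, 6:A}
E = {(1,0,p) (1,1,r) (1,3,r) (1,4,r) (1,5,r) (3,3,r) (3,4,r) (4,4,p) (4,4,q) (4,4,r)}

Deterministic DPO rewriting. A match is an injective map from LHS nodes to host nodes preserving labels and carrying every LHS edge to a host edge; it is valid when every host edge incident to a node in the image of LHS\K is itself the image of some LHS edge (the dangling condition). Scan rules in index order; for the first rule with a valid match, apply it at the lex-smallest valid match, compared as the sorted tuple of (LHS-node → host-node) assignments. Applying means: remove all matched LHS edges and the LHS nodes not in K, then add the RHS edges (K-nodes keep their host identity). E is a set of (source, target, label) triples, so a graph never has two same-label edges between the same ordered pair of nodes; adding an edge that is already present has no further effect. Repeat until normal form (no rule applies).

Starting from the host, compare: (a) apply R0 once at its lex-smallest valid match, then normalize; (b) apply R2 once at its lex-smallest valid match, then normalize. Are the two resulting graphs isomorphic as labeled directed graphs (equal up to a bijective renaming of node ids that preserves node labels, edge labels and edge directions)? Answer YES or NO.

Answer: YES

Rewrite trace:
branch R0-first: apply at {0↦5, 1↦2, 2↦1} → |E|=9, then 3 more step(s) → NF |V|=4 |E|=2 V={0:D, 1:C, 3:D, 6:A} E=1-p->0 1-r->1
branch R2-first: apply at {0↦1, 1↦4} → |E|=7, then 3 more step(s) → NF |V|=4 |E|=2 V={0:D, 1:C, 3:D, 6:A} E=1-p->0 1-r->1
graphs isomorphic (equal up to label-preserving node renaming)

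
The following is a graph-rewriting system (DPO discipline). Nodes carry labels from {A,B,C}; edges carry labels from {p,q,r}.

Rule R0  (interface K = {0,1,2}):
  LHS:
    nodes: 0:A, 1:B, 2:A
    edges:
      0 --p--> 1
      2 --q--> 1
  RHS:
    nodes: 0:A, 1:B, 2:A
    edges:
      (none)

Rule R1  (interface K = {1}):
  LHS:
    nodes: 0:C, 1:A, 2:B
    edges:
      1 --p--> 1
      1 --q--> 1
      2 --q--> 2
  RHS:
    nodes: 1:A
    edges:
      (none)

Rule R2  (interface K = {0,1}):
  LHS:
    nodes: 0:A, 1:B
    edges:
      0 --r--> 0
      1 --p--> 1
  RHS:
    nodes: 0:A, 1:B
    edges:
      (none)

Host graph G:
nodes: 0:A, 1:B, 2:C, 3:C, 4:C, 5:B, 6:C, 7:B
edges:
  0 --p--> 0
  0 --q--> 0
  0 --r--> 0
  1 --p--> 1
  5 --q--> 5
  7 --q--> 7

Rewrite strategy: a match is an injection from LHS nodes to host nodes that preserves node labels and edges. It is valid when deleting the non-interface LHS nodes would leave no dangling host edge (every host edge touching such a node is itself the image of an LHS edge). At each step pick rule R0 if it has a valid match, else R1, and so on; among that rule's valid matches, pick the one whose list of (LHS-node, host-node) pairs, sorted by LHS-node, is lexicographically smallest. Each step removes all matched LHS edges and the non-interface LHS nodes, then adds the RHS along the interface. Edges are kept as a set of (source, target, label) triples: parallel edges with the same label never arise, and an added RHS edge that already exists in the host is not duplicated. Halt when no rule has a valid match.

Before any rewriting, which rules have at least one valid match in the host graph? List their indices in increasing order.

R0: no valid match — LHS pattern not found
R1: 8 valid matches — {0↦2, 1↦0, 2↦5}, {0↦2, 1↦0, 2↦7}, {0↦3, 1↦0, 2↦5} (+5 more)
R2: 1 valid match — {0↦0, 1↦1}

Answer: [R1,R2]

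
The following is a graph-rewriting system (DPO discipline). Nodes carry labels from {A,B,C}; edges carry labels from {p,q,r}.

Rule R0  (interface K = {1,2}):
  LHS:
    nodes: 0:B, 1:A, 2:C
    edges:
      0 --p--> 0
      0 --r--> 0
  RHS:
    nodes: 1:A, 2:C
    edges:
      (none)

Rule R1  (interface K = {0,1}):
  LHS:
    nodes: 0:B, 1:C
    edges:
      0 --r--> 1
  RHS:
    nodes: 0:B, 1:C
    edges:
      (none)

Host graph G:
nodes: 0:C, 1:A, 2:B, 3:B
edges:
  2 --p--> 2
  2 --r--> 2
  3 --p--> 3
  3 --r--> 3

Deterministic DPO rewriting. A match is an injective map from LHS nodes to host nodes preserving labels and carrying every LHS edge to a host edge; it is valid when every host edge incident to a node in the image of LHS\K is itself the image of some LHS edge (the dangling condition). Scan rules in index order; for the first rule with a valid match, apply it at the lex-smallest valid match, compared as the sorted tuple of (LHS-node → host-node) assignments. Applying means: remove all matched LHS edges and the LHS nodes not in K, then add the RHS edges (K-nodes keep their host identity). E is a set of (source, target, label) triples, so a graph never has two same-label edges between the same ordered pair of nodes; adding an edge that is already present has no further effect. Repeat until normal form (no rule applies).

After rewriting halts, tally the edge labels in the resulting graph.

[0] host  ⇒  4 nodes, 4 edges  {2-p->2 2-r->2 3-p->3 3-r->3}
[1] R0 @ {0↦2, 1↦1, 2↦0}  ⇒  3 nodes, 2 edges  {3-p->3 3-r->3}
[2] R0 @ {0↦3, 1↦1, 2↦0}  ⇒  2 nodes, 0 edges  {∅}
final graph: no rule applies after step 2
NF edges: []

Answer: (no edges)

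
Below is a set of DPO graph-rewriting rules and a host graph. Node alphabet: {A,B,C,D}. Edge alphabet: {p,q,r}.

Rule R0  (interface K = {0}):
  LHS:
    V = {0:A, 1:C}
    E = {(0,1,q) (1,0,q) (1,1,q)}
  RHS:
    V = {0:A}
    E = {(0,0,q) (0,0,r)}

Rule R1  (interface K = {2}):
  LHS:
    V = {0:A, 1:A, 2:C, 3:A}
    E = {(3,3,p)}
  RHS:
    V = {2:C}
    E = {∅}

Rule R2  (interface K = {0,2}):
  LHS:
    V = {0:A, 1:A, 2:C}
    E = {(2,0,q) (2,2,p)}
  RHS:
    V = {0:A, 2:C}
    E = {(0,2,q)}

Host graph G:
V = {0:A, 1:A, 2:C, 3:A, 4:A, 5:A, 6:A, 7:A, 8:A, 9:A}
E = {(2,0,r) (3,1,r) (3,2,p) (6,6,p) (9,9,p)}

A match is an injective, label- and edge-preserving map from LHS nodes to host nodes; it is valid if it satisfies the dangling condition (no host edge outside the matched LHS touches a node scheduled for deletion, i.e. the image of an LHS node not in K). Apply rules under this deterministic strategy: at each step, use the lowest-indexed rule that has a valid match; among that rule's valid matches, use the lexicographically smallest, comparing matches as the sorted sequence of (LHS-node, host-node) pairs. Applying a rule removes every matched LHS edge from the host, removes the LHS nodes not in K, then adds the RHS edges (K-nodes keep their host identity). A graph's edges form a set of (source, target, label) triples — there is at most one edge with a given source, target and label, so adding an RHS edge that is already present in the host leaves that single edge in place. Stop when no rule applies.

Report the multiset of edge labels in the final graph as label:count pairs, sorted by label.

start.  V:10 E:5  edges: 2-r->0 3-r->1 3-p->2 6-p->6 9-p->9
1. fire R1 via {0↦4, 1↦5, 2↦2, 3↦6}  →  V:7 E:4  edges: 2-r->0 3-r->1 3-p->2 9-p->9
2. fire R1 via {0↦7, 1↦8, 2↦2, 3↦9}  →  V:4 E:3  edges: 2-r->0 3-r->1 3-p->2
normal form: no rule applies after step 2
NF edges: [(2, 0, 'r'), (3, 1, 'r'), (3, 2, 'p')]

Answer: p:1 r:2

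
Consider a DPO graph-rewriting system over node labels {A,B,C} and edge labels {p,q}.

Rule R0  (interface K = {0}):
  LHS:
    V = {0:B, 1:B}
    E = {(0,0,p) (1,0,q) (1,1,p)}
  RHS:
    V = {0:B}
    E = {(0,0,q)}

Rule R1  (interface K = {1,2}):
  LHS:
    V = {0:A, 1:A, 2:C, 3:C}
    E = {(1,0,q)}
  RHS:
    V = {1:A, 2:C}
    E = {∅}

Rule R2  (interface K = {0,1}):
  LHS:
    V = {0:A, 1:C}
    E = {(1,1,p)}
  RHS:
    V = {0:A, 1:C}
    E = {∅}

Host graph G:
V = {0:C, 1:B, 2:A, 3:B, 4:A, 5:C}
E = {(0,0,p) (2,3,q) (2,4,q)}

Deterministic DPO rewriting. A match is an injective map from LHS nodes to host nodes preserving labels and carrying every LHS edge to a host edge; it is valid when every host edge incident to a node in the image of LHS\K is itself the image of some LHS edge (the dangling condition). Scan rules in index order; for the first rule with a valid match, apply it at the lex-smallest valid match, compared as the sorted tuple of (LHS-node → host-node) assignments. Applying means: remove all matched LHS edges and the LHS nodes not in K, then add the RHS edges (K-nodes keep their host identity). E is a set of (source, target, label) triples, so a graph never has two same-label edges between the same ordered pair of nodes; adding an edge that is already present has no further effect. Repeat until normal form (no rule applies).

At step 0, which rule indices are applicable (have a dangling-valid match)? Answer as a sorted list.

R0: no valid match — LHS pattern not found
R1: 1 valid match — {0↦4, 1↦2, 2↦0, 3↦5}
R2: 2 valid matches — {0↦2, 1↦0}, {0↦4, 1↦0}

Answer: [R1,R2]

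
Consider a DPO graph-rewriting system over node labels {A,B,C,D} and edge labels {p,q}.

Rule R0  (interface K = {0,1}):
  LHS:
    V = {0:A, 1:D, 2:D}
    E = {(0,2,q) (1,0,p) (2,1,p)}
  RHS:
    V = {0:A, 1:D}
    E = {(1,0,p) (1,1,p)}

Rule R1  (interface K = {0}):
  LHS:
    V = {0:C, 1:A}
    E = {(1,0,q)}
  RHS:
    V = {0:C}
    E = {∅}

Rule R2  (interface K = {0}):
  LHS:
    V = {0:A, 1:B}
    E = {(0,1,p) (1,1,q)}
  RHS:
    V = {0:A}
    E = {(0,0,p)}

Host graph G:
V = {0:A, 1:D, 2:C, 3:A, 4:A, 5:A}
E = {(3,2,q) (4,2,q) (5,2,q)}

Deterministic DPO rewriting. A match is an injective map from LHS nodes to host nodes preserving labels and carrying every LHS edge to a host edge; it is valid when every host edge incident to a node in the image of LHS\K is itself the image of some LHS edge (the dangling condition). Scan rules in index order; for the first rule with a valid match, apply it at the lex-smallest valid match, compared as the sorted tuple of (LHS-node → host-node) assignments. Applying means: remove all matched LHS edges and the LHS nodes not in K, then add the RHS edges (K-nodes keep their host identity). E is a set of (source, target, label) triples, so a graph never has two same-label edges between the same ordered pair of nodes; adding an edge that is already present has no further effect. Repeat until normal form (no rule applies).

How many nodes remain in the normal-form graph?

Answer: 3

Steps:
start.  V:6 E:3  edges: 3-q->2 4-q->2 5-q->2
1. fire R1 via {0↦2, 1↦3}  →  V:5 E:2  edges: 4-q->2 5-q->2
2. fire R1 via {0↦2, 1↦4}  →  V:4 E:1  edges: 5-q->2
3. fire R1 via {0↦2, 1↦5}  →  V:3 E:0  edges: ∅
halt: no rule applies after step 3
NF nodes: {0:A, 1:D, 2:C}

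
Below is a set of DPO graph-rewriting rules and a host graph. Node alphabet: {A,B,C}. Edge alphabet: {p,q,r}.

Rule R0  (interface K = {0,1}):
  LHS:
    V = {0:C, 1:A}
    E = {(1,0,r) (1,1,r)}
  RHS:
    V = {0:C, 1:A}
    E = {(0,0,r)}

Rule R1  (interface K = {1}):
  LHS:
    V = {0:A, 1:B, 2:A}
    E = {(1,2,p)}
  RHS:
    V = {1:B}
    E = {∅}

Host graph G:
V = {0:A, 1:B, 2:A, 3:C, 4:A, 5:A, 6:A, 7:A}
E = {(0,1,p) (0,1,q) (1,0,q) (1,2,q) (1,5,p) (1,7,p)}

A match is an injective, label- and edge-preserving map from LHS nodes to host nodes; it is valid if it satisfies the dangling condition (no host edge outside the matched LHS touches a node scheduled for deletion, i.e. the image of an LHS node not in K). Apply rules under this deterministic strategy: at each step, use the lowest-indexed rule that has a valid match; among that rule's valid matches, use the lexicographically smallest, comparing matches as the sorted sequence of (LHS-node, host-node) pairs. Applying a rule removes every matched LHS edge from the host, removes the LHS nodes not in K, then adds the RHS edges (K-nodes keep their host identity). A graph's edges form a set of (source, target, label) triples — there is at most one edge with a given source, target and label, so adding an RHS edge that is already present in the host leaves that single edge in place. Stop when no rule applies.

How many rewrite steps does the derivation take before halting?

start.  V:8 E:6  edges: 0-p->1 0-q->1 1-q->0 1-q->2 1-p->5 1-p->7
1. fire R1 via {0↦4, 1↦1, 2↦5}  →  V:6 E:5  edges: 0-p->1 0-q->1 1-q->0 1-q->2 1-p->7
2. fire R1 via {0↦6, 1↦1, 2↦7}  →  V:4 E:4  edges: 0-p->1 0-q->1 1-q->0 1-q->2
halt: no rule applies after step 2

Answer: 2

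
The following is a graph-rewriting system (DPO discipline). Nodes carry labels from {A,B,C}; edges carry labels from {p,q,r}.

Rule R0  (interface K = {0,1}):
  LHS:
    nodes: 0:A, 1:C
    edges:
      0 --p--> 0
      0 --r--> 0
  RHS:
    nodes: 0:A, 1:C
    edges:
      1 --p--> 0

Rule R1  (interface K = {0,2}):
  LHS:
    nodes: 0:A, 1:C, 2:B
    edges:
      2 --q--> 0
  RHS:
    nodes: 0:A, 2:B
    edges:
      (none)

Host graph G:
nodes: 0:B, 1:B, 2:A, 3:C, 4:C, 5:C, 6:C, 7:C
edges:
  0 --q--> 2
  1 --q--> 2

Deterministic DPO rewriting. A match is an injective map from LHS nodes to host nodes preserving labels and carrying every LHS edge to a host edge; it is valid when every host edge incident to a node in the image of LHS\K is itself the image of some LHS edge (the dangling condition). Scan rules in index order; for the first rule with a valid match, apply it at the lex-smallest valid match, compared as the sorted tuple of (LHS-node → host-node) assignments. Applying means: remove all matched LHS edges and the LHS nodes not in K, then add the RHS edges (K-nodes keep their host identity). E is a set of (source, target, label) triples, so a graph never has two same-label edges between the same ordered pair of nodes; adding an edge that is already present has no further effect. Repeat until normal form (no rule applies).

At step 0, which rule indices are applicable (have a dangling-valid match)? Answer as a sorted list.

Answer: [R1]

Rewrite trace:
R0: no valid match — LHS pattern not found
R1: 10 valid matches — {0↦2, 1↦3, 2↦0}, {0↦2, 1↦3, 2↦1}, {0↦2, 1↦4, 2↦0} (+7 more)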